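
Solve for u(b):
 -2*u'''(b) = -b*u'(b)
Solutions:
 u(b) = C1 + Integral(C2*airyai(2^(2/3)*b/2) + C3*airybi(2^(2/3)*b/2), b)


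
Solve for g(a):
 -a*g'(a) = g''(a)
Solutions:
 g(a) = C1 + C2*erf(sqrt(2)*a/2)


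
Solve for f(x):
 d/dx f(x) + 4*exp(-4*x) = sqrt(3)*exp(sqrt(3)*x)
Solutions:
 f(x) = C1 + exp(sqrt(3)*x) + exp(-4*x)


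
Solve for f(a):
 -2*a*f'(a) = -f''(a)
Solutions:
 f(a) = C1 + C2*erfi(a)


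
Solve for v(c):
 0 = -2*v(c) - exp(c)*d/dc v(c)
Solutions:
 v(c) = C1*exp(2*exp(-c))


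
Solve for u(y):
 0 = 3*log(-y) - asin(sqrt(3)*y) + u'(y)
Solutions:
 u(y) = C1 - 3*y*log(-y) + y*asin(sqrt(3)*y) + 3*y + sqrt(3)*sqrt(1 - 3*y^2)/3


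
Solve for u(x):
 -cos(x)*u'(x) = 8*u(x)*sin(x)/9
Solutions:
 u(x) = C1*cos(x)^(8/9)


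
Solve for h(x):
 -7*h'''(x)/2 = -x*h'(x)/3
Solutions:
 h(x) = C1 + Integral(C2*airyai(2^(1/3)*21^(2/3)*x/21) + C3*airybi(2^(1/3)*21^(2/3)*x/21), x)


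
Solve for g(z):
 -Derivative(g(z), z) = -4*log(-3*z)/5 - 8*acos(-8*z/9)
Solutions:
 g(z) = C1 + 4*z*log(-z)/5 + 8*z*acos(-8*z/9) - 4*z/5 + 4*z*log(3)/5 + sqrt(81 - 64*z^2)


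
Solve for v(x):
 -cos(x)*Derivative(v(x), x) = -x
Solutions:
 v(x) = C1 + Integral(x/cos(x), x)


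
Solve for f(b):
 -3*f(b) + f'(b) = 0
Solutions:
 f(b) = C1*exp(3*b)


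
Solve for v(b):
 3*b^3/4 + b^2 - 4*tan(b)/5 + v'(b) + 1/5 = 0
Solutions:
 v(b) = C1 - 3*b^4/16 - b^3/3 - b/5 - 4*log(cos(b))/5


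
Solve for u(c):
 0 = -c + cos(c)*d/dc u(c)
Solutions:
 u(c) = C1 + Integral(c/cos(c), c)


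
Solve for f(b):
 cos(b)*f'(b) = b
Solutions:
 f(b) = C1 + Integral(b/cos(b), b)


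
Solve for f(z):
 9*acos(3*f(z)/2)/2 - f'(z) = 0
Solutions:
 Integral(1/acos(3*_y/2), (_y, f(z))) = C1 + 9*z/2


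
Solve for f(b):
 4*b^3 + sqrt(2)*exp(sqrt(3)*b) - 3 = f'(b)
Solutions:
 f(b) = C1 + b^4 - 3*b + sqrt(6)*exp(sqrt(3)*b)/3


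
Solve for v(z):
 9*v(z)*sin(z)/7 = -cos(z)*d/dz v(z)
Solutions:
 v(z) = C1*cos(z)^(9/7)


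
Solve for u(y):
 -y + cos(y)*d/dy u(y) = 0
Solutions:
 u(y) = C1 + Integral(y/cos(y), y)


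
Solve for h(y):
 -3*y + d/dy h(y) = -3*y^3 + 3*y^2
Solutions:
 h(y) = C1 - 3*y^4/4 + y^3 + 3*y^2/2


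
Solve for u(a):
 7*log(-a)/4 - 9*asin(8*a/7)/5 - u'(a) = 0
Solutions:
 u(a) = C1 + 7*a*log(-a)/4 - 9*a*asin(8*a/7)/5 - 7*a/4 - 9*sqrt(49 - 64*a^2)/40


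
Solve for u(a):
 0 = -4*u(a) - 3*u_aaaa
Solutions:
 u(a) = (C1*sin(3^(3/4)*a/3) + C2*cos(3^(3/4)*a/3))*exp(-3^(3/4)*a/3) + (C3*sin(3^(3/4)*a/3) + C4*cos(3^(3/4)*a/3))*exp(3^(3/4)*a/3)


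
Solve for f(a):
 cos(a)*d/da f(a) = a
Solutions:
 f(a) = C1 + Integral(a/cos(a), a)


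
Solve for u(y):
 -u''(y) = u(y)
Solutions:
 u(y) = C1*sin(y) + C2*cos(y)


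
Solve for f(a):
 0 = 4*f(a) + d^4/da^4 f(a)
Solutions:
 f(a) = (C1*sin(a) + C2*cos(a))*exp(-a) + (C3*sin(a) + C4*cos(a))*exp(a)


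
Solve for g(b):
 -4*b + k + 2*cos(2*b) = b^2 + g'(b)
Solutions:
 g(b) = C1 - b^3/3 - 2*b^2 + b*k + sin(2*b)


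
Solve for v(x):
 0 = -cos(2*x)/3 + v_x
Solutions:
 v(x) = C1 + sin(2*x)/6


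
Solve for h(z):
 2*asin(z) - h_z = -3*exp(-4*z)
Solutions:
 h(z) = C1 + 2*z*asin(z) + 2*sqrt(1 - z^2) - 3*exp(-4*z)/4


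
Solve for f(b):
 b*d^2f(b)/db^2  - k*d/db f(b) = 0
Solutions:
 f(b) = C1 + b^(re(k) + 1)*(C2*sin(log(b)*Abs(im(k))) + C3*cos(log(b)*im(k)))


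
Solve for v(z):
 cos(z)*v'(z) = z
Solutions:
 v(z) = C1 + Integral(z/cos(z), z)


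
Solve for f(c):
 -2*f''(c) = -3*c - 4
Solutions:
 f(c) = C1 + C2*c + c^3/4 + c^2


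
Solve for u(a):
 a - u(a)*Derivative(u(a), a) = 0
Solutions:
 u(a) = -sqrt(C1 + a^2)
 u(a) = sqrt(C1 + a^2)


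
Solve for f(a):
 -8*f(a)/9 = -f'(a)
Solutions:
 f(a) = C1*exp(8*a/9)


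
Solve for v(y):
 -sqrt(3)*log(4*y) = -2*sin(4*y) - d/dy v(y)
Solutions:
 v(y) = C1 + sqrt(3)*y*(log(y) - 1) + 2*sqrt(3)*y*log(2) + cos(4*y)/2


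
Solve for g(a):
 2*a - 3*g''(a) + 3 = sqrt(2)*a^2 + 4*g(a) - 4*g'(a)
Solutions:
 g(a) = -sqrt(2)*a^2/4 - sqrt(2)*a/2 + a/2 + (C1*sin(2*sqrt(2)*a/3) + C2*cos(2*sqrt(2)*a/3))*exp(2*a/3) - sqrt(2)/8 + 5/4


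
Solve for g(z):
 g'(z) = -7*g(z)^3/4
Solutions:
 g(z) = -sqrt(2)*sqrt(-1/(C1 - 7*z))
 g(z) = sqrt(2)*sqrt(-1/(C1 - 7*z))


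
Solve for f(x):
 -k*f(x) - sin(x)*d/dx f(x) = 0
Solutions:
 f(x) = C1*exp(k*(-log(cos(x) - 1) + log(cos(x) + 1))/2)


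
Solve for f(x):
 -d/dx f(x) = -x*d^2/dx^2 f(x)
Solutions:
 f(x) = C1 + C2*x^2


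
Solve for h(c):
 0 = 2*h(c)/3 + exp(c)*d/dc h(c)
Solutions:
 h(c) = C1*exp(2*exp(-c)/3)


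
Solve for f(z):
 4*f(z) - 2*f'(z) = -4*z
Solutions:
 f(z) = C1*exp(2*z) - z - 1/2


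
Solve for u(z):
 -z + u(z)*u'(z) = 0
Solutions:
 u(z) = -sqrt(C1 + z^2)
 u(z) = sqrt(C1 + z^2)


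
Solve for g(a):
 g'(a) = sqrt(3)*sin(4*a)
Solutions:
 g(a) = C1 - sqrt(3)*cos(4*a)/4


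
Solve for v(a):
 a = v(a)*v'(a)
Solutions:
 v(a) = -sqrt(C1 + a^2)
 v(a) = sqrt(C1 + a^2)


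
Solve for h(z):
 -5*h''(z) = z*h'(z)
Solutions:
 h(z) = C1 + C2*erf(sqrt(10)*z/10)


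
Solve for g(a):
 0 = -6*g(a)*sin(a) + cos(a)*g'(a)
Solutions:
 g(a) = C1/cos(a)^6


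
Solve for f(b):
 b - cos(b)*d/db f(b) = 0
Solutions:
 f(b) = C1 + Integral(b/cos(b), b)


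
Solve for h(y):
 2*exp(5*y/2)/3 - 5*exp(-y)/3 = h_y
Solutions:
 h(y) = C1 + 4*exp(5*y/2)/15 + 5*exp(-y)/3


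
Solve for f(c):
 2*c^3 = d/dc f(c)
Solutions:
 f(c) = C1 + c^4/2


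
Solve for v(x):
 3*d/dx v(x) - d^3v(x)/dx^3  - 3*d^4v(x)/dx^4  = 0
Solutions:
 v(x) = C1 + C2*exp(-x*(2*2^(1/3)/(135*sqrt(29) + 727)^(1/3) + 4 + 2^(2/3)*(135*sqrt(29) + 727)^(1/3))/36)*sin(2^(1/3)*sqrt(3)*x*(-2^(1/3)*(135*sqrt(29) + 727)^(1/3) + 2/(135*sqrt(29) + 727)^(1/3))/36) + C3*exp(-x*(2*2^(1/3)/(135*sqrt(29) + 727)^(1/3) + 4 + 2^(2/3)*(135*sqrt(29) + 727)^(1/3))/36)*cos(2^(1/3)*sqrt(3)*x*(-2^(1/3)*(135*sqrt(29) + 727)^(1/3) + 2/(135*sqrt(29) + 727)^(1/3))/36) + C4*exp(x*(-2 + 2*2^(1/3)/(135*sqrt(29) + 727)^(1/3) + 2^(2/3)*(135*sqrt(29) + 727)^(1/3))/18)


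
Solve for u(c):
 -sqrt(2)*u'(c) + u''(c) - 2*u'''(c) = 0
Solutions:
 u(c) = C1 + (C2*sin(c*sqrt(-1 + 8*sqrt(2))/4) + C3*cos(c*sqrt(-1 + 8*sqrt(2))/4))*exp(c/4)


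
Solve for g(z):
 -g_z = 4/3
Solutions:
 g(z) = C1 - 4*z/3


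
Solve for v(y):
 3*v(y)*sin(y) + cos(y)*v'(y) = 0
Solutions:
 v(y) = C1*cos(y)^3


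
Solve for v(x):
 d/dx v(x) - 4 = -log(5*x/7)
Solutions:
 v(x) = C1 - x*log(x) + x*log(7/5) + 5*x


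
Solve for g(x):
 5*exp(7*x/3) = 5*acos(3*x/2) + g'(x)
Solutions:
 g(x) = C1 - 5*x*acos(3*x/2) + 5*sqrt(4 - 9*x^2)/3 + 15*exp(7*x/3)/7


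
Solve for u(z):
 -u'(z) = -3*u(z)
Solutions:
 u(z) = C1*exp(3*z)


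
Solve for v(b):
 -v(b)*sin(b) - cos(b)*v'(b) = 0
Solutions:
 v(b) = C1*cos(b)


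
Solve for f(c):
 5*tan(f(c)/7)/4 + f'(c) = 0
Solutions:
 f(c) = -7*asin(C1*exp(-5*c/28)) + 7*pi
 f(c) = 7*asin(C1*exp(-5*c/28))


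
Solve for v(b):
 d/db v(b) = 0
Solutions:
 v(b) = C1


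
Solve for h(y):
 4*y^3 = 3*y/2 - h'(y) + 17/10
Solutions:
 h(y) = C1 - y^4 + 3*y^2/4 + 17*y/10


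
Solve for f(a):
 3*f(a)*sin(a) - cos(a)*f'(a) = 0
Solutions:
 f(a) = C1/cos(a)^3


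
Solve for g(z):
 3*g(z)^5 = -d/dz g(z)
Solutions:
 g(z) = -I*(1/(C1 + 12*z))^(1/4)
 g(z) = I*(1/(C1 + 12*z))^(1/4)
 g(z) = -(1/(C1 + 12*z))^(1/4)
 g(z) = (1/(C1 + 12*z))^(1/4)


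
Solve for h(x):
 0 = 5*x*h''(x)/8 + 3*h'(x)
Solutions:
 h(x) = C1 + C2/x^(19/5)


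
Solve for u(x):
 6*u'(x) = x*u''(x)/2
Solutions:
 u(x) = C1 + C2*x^13


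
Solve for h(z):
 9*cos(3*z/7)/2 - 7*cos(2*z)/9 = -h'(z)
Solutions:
 h(z) = C1 - 21*sin(3*z/7)/2 + 7*sin(2*z)/18


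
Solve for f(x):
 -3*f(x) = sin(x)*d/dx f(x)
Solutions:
 f(x) = C1*(cos(x) + 1)^(3/2)/(cos(x) - 1)^(3/2)


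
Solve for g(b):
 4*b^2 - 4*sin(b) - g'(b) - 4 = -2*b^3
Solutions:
 g(b) = C1 + b^4/2 + 4*b^3/3 - 4*b + 4*cos(b)


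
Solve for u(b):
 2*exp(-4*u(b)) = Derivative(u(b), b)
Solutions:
 u(b) = log(-I*(C1 + 8*b)^(1/4))
 u(b) = log(I*(C1 + 8*b)^(1/4))
 u(b) = log(-(C1 + 8*b)^(1/4))
 u(b) = log(C1 + 8*b)/4


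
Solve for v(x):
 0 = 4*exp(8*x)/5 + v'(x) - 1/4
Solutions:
 v(x) = C1 + x/4 - exp(8*x)/10


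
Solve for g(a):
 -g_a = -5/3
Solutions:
 g(a) = C1 + 5*a/3


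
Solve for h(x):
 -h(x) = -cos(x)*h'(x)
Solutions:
 h(x) = C1*sqrt(sin(x) + 1)/sqrt(sin(x) - 1)


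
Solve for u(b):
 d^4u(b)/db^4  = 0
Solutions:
 u(b) = C1 + C2*b + C3*b^2 + C4*b^3


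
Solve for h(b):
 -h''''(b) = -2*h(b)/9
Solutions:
 h(b) = C1*exp(-2^(1/4)*sqrt(3)*b/3) + C2*exp(2^(1/4)*sqrt(3)*b/3) + C3*sin(2^(1/4)*sqrt(3)*b/3) + C4*cos(2^(1/4)*sqrt(3)*b/3)


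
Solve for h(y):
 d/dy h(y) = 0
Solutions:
 h(y) = C1


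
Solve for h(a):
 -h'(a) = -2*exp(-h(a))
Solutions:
 h(a) = log(C1 + 2*a)


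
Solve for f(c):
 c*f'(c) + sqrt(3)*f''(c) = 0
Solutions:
 f(c) = C1 + C2*erf(sqrt(2)*3^(3/4)*c/6)


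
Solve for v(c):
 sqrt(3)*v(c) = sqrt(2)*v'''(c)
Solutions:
 v(c) = C3*exp(2^(5/6)*3^(1/6)*c/2) + (C1*sin(2^(5/6)*3^(2/3)*c/4) + C2*cos(2^(5/6)*3^(2/3)*c/4))*exp(-2^(5/6)*3^(1/6)*c/4)


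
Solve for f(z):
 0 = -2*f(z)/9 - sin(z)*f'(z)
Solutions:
 f(z) = C1*(cos(z) + 1)^(1/9)/(cos(z) - 1)^(1/9)


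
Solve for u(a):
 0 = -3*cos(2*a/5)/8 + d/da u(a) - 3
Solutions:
 u(a) = C1 + 3*a + 15*sin(2*a/5)/16


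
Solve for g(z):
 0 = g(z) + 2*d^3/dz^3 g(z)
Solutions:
 g(z) = C3*exp(-2^(2/3)*z/2) + (C1*sin(2^(2/3)*sqrt(3)*z/4) + C2*cos(2^(2/3)*sqrt(3)*z/4))*exp(2^(2/3)*z/4)


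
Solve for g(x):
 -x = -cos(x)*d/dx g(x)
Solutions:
 g(x) = C1 + Integral(x/cos(x), x)


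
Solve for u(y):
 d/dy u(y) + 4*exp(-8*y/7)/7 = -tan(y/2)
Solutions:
 u(y) = C1 - log(tan(y/2)^2 + 1) + exp(-8*y/7)/2


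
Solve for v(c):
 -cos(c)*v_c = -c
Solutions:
 v(c) = C1 + Integral(c/cos(c), c)


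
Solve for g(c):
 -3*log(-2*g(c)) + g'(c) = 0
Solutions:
 -Integral(1/(log(-_y) + log(2)), (_y, g(c)))/3 = C1 - c


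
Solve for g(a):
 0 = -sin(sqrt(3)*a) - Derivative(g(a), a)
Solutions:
 g(a) = C1 + sqrt(3)*cos(sqrt(3)*a)/3


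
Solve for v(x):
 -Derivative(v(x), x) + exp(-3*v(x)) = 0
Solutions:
 v(x) = log(C1 + 3*x)/3
 v(x) = log((-3^(1/3) - 3^(5/6)*I)*(C1 + x)^(1/3)/2)
 v(x) = log((-3^(1/3) + 3^(5/6)*I)*(C1 + x)^(1/3)/2)


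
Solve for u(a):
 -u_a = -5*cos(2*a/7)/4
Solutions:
 u(a) = C1 + 35*sin(2*a/7)/8


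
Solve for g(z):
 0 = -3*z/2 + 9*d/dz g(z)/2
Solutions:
 g(z) = C1 + z^2/6


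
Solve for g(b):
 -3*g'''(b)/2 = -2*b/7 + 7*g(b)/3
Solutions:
 g(b) = C3*exp(-42^(1/3)*b/3) + 6*b/49 + (C1*sin(14^(1/3)*3^(5/6)*b/6) + C2*cos(14^(1/3)*3^(5/6)*b/6))*exp(42^(1/3)*b/6)


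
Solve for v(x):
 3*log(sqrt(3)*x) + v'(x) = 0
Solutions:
 v(x) = C1 - 3*x*log(x) - 3*x*log(3)/2 + 3*x


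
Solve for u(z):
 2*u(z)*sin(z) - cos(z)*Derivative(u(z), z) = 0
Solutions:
 u(z) = C1/cos(z)^2


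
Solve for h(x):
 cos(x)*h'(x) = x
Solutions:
 h(x) = C1 + Integral(x/cos(x), x)


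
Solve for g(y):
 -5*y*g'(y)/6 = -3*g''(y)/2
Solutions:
 g(y) = C1 + C2*erfi(sqrt(10)*y/6)


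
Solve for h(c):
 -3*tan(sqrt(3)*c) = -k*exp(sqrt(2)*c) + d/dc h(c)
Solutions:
 h(c) = C1 + sqrt(2)*k*exp(sqrt(2)*c)/2 + sqrt(3)*log(cos(sqrt(3)*c))


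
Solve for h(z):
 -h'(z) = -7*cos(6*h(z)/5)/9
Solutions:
 -7*z/9 - 5*log(sin(6*h(z)/5) - 1)/12 + 5*log(sin(6*h(z)/5) + 1)/12 = C1


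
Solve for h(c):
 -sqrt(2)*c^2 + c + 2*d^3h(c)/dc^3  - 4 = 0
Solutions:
 h(c) = C1 + C2*c + C3*c^2 + sqrt(2)*c^5/120 - c^4/48 + c^3/3


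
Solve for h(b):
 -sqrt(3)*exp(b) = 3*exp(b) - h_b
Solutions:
 h(b) = C1 + sqrt(3)*exp(b) + 3*exp(b)


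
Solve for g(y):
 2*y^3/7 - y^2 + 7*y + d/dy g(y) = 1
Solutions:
 g(y) = C1 - y^4/14 + y^3/3 - 7*y^2/2 + y


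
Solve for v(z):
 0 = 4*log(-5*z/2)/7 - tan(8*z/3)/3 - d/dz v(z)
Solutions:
 v(z) = C1 + 4*z*log(-z)/7 - 4*z/7 - 4*z*log(2)/7 + 4*z*log(5)/7 + log(cos(8*z/3))/8


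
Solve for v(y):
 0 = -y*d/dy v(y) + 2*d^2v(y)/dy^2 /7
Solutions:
 v(y) = C1 + C2*erfi(sqrt(7)*y/2)


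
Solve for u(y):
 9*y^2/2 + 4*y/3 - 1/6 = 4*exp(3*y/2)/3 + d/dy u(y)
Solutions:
 u(y) = C1 + 3*y^3/2 + 2*y^2/3 - y/6 - 8*exp(3*y/2)/9


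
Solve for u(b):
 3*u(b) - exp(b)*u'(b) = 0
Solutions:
 u(b) = C1*exp(-3*exp(-b))


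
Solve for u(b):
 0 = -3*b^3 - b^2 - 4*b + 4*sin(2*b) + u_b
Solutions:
 u(b) = C1 + 3*b^4/4 + b^3/3 + 2*b^2 + 2*cos(2*b)


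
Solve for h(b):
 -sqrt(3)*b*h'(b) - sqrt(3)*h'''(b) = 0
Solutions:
 h(b) = C1 + Integral(C2*airyai(-b) + C3*airybi(-b), b)


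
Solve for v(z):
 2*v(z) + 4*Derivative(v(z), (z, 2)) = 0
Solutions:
 v(z) = C1*sin(sqrt(2)*z/2) + C2*cos(sqrt(2)*z/2)


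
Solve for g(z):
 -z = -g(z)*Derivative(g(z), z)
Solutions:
 g(z) = -sqrt(C1 + z^2)
 g(z) = sqrt(C1 + z^2)


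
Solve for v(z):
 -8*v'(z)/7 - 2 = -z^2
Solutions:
 v(z) = C1 + 7*z^3/24 - 7*z/4


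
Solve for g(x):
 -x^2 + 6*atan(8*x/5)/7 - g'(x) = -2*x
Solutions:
 g(x) = C1 - x^3/3 + x^2 + 6*x*atan(8*x/5)/7 - 15*log(64*x^2 + 25)/56


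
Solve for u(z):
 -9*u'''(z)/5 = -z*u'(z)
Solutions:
 u(z) = C1 + Integral(C2*airyai(15^(1/3)*z/3) + C3*airybi(15^(1/3)*z/3), z)


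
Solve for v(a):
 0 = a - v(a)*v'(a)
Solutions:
 v(a) = -sqrt(C1 + a^2)
 v(a) = sqrt(C1 + a^2)


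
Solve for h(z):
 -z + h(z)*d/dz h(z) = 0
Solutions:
 h(z) = -sqrt(C1 + z^2)
 h(z) = sqrt(C1 + z^2)


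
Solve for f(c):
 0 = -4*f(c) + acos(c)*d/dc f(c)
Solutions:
 f(c) = C1*exp(4*Integral(1/acos(c), c))


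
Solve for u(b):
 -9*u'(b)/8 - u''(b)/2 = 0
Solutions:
 u(b) = C1 + C2*exp(-9*b/4)


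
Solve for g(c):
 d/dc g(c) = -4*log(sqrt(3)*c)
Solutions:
 g(c) = C1 - 4*c*log(c) - c*log(9) + 4*c


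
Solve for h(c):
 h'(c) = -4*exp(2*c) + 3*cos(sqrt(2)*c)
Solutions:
 h(c) = C1 - 2*exp(2*c) + 3*sqrt(2)*sin(sqrt(2)*c)/2


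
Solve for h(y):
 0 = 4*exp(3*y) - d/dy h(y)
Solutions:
 h(y) = C1 + 4*exp(3*y)/3


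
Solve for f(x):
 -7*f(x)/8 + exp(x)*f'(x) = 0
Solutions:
 f(x) = C1*exp(-7*exp(-x)/8)


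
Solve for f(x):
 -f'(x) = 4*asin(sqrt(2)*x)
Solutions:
 f(x) = C1 - 4*x*asin(sqrt(2)*x) - 2*sqrt(2)*sqrt(1 - 2*x^2)


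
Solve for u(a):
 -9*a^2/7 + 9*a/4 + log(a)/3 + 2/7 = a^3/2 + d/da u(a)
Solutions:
 u(a) = C1 - a^4/8 - 3*a^3/7 + 9*a^2/8 + a*log(a)/3 - a/21


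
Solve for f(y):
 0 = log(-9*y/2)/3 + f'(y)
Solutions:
 f(y) = C1 - y*log(-y)/3 + y*(-2*log(3) + log(2) + 1)/3


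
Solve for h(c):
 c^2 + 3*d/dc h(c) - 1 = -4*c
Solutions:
 h(c) = C1 - c^3/9 - 2*c^2/3 + c/3


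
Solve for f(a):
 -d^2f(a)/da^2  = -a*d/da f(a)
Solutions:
 f(a) = C1 + C2*erfi(sqrt(2)*a/2)


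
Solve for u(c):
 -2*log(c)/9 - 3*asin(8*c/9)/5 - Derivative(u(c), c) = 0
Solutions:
 u(c) = C1 - 2*c*log(c)/9 - 3*c*asin(8*c/9)/5 + 2*c/9 - 3*sqrt(81 - 64*c^2)/40


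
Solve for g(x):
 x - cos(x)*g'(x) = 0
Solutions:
 g(x) = C1 + Integral(x/cos(x), x)


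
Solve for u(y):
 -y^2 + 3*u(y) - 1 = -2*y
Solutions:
 u(y) = y^2/3 - 2*y/3 + 1/3


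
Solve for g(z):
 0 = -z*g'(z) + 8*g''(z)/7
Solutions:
 g(z) = C1 + C2*erfi(sqrt(7)*z/4)


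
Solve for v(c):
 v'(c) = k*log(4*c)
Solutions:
 v(c) = C1 + c*k*log(c) - c*k + c*k*log(4)


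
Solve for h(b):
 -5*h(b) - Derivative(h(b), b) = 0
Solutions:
 h(b) = C1*exp(-5*b)


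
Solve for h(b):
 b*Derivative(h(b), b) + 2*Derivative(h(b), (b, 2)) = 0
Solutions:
 h(b) = C1 + C2*erf(b/2)


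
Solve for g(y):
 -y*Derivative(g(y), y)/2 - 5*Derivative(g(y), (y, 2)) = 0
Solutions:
 g(y) = C1 + C2*erf(sqrt(5)*y/10)


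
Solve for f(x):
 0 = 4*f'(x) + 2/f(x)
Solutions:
 f(x) = -sqrt(C1 - x)
 f(x) = sqrt(C1 - x)


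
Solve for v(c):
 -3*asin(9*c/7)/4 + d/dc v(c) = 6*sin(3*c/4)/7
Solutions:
 v(c) = C1 + 3*c*asin(9*c/7)/4 + sqrt(49 - 81*c^2)/12 - 8*cos(3*c/4)/7


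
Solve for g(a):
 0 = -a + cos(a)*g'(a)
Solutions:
 g(a) = C1 + Integral(a/cos(a), a)


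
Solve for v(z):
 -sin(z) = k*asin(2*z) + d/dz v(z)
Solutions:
 v(z) = C1 - k*(z*asin(2*z) + sqrt(1 - 4*z^2)/2) + cos(z)


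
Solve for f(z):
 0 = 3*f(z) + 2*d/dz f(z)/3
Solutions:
 f(z) = C1*exp(-9*z/2)


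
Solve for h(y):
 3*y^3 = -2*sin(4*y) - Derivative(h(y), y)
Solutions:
 h(y) = C1 - 3*y^4/4 + cos(4*y)/2


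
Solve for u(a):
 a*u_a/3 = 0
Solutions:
 u(a) = C1


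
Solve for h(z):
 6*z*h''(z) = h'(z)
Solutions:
 h(z) = C1 + C2*z^(7/6)


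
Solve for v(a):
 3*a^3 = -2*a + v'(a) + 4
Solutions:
 v(a) = C1 + 3*a^4/4 + a^2 - 4*a


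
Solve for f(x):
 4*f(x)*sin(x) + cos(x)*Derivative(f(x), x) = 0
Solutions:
 f(x) = C1*cos(x)^4


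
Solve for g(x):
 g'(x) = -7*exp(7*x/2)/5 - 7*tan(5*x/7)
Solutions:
 g(x) = C1 - 2*exp(7*x/2)/5 + 49*log(cos(5*x/7))/5


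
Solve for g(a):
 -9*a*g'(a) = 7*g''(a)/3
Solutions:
 g(a) = C1 + C2*erf(3*sqrt(42)*a/14)


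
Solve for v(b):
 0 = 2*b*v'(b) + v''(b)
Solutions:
 v(b) = C1 + C2*erf(b)


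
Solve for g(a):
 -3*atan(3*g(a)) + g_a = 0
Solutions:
 Integral(1/atan(3*_y), (_y, g(a))) = C1 + 3*a


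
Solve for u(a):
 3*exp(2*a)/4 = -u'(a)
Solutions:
 u(a) = C1 - 3*exp(2*a)/8


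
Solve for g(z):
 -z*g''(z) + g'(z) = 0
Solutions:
 g(z) = C1 + C2*z^2


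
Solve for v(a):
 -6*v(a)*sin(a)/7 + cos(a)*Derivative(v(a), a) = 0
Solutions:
 v(a) = C1/cos(a)^(6/7)


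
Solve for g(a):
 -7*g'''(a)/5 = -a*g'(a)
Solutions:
 g(a) = C1 + Integral(C2*airyai(5^(1/3)*7^(2/3)*a/7) + C3*airybi(5^(1/3)*7^(2/3)*a/7), a)


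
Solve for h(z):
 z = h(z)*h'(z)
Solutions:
 h(z) = -sqrt(C1 + z^2)
 h(z) = sqrt(C1 + z^2)


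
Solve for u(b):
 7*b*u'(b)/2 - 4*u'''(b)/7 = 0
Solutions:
 u(b) = C1 + Integral(C2*airyai(7^(2/3)*b/2) + C3*airybi(7^(2/3)*b/2), b)


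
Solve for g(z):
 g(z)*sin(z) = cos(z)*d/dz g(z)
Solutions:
 g(z) = C1/cos(z)


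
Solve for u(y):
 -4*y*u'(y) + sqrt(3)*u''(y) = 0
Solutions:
 u(y) = C1 + C2*erfi(sqrt(2)*3^(3/4)*y/3)


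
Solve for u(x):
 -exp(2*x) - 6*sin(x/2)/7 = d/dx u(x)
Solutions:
 u(x) = C1 - exp(2*x)/2 + 12*cos(x/2)/7


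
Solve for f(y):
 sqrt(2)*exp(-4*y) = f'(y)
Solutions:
 f(y) = C1 - sqrt(2)*exp(-4*y)/4


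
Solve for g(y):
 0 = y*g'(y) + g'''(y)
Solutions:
 g(y) = C1 + Integral(C2*airyai(-y) + C3*airybi(-y), y)


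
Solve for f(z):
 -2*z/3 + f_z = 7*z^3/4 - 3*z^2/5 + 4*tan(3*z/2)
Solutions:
 f(z) = C1 + 7*z^4/16 - z^3/5 + z^2/3 - 8*log(cos(3*z/2))/3


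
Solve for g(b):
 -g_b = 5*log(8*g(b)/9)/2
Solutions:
 2*Integral(1/(log(_y) - 2*log(3) + 3*log(2)), (_y, g(b)))/5 = C1 - b


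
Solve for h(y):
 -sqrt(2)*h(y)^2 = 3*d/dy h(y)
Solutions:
 h(y) = 3/(C1 + sqrt(2)*y)


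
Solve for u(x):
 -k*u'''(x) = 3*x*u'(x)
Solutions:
 u(x) = C1 + Integral(C2*airyai(3^(1/3)*x*(-1/k)^(1/3)) + C3*airybi(3^(1/3)*x*(-1/k)^(1/3)), x)


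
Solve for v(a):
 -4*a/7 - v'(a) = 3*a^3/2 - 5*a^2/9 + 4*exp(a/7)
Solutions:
 v(a) = C1 - 3*a^4/8 + 5*a^3/27 - 2*a^2/7 - 28*exp(a/7)


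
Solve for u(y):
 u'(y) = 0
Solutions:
 u(y) = C1


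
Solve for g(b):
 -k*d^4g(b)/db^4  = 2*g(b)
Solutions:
 g(b) = C1*exp(-2^(1/4)*b*(-1/k)^(1/4)) + C2*exp(2^(1/4)*b*(-1/k)^(1/4)) + C3*exp(-2^(1/4)*I*b*(-1/k)^(1/4)) + C4*exp(2^(1/4)*I*b*(-1/k)^(1/4))


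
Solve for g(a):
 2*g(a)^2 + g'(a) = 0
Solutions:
 g(a) = 1/(C1 + 2*a)


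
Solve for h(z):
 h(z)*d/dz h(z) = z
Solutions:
 h(z) = -sqrt(C1 + z^2)
 h(z) = sqrt(C1 + z^2)


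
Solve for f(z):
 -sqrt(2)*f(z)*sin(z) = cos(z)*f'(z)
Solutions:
 f(z) = C1*cos(z)^(sqrt(2))


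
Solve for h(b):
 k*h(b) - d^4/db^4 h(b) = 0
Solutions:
 h(b) = C1*exp(-b*k^(1/4)) + C2*exp(b*k^(1/4)) + C3*exp(-I*b*k^(1/4)) + C4*exp(I*b*k^(1/4))


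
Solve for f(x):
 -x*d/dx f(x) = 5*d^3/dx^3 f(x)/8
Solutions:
 f(x) = C1 + Integral(C2*airyai(-2*5^(2/3)*x/5) + C3*airybi(-2*5^(2/3)*x/5), x)


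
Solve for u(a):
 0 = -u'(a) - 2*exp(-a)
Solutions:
 u(a) = C1 + 2*exp(-a)


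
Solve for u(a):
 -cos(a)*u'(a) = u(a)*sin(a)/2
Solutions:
 u(a) = C1*sqrt(cos(a))


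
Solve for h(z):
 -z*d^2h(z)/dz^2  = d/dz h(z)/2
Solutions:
 h(z) = C1 + C2*sqrt(z)


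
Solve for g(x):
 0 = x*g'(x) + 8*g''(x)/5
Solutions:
 g(x) = C1 + C2*erf(sqrt(5)*x/4)


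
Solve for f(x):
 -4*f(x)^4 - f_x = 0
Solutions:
 f(x) = (-3^(2/3) - 3*3^(1/6)*I)*(1/(C1 + 4*x))^(1/3)/6
 f(x) = (-3^(2/3) + 3*3^(1/6)*I)*(1/(C1 + 4*x))^(1/3)/6
 f(x) = (1/(C1 + 12*x))^(1/3)


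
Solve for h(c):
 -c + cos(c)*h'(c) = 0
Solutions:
 h(c) = C1 + Integral(c/cos(c), c)


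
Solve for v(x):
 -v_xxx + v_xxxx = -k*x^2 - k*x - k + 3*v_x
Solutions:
 v(x) = C1 + C2*exp(x*(-2^(2/3)*(9*sqrt(85) + 83)^(1/3) - 2*2^(1/3)/(9*sqrt(85) + 83)^(1/3) + 4)/12)*sin(2^(1/3)*sqrt(3)*x*(-2^(1/3)*(9*sqrt(85) + 83)^(1/3) + 2/(9*sqrt(85) + 83)^(1/3))/12) + C3*exp(x*(-2^(2/3)*(9*sqrt(85) + 83)^(1/3) - 2*2^(1/3)/(9*sqrt(85) + 83)^(1/3) + 4)/12)*cos(2^(1/3)*sqrt(3)*x*(-2^(1/3)*(9*sqrt(85) + 83)^(1/3) + 2/(9*sqrt(85) + 83)^(1/3))/12) + C4*exp(x*(2*2^(1/3)/(9*sqrt(85) + 83)^(1/3) + 2 + 2^(2/3)*(9*sqrt(85) + 83)^(1/3))/6) + k*x^3/9 + k*x^2/6 + k*x/9


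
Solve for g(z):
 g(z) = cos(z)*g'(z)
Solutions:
 g(z) = C1*sqrt(sin(z) + 1)/sqrt(sin(z) - 1)


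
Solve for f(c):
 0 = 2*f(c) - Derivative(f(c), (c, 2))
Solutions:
 f(c) = C1*exp(-sqrt(2)*c) + C2*exp(sqrt(2)*c)


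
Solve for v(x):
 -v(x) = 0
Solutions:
 v(x) = 0


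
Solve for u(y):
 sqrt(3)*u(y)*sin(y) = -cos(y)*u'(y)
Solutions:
 u(y) = C1*cos(y)^(sqrt(3))


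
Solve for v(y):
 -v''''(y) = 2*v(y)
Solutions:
 v(y) = (C1*sin(2^(3/4)*y/2) + C2*cos(2^(3/4)*y/2))*exp(-2^(3/4)*y/2) + (C3*sin(2^(3/4)*y/2) + C4*cos(2^(3/4)*y/2))*exp(2^(3/4)*y/2)


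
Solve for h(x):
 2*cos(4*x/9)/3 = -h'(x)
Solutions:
 h(x) = C1 - 3*sin(4*x/9)/2


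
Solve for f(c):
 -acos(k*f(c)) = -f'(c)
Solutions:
 Integral(1/acos(_y*k), (_y, f(c))) = C1 + c


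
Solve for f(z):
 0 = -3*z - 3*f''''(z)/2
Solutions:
 f(z) = C1 + C2*z + C3*z^2 + C4*z^3 - z^5/60


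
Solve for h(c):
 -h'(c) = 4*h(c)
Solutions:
 h(c) = C1*exp(-4*c)


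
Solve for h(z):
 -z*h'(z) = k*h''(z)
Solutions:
 h(z) = C1 + C2*sqrt(k)*erf(sqrt(2)*z*sqrt(1/k)/2)


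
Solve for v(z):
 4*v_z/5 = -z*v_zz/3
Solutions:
 v(z) = C1 + C2/z^(7/5)


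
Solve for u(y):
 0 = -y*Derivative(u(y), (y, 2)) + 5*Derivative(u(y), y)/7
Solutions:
 u(y) = C1 + C2*y^(12/7)


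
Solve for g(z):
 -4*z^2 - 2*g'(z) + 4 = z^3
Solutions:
 g(z) = C1 - z^4/8 - 2*z^3/3 + 2*z


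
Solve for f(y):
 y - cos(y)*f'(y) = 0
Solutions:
 f(y) = C1 + Integral(y/cos(y), y)


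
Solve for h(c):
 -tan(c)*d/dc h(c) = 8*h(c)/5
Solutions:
 h(c) = C1/sin(c)^(8/5)


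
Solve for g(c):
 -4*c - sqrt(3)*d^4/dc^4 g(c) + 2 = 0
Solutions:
 g(c) = C1 + C2*c + C3*c^2 + C4*c^3 - sqrt(3)*c^5/90 + sqrt(3)*c^4/36


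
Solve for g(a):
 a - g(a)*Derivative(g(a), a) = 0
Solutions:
 g(a) = -sqrt(C1 + a^2)
 g(a) = sqrt(C1 + a^2)


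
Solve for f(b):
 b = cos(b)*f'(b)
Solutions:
 f(b) = C1 + Integral(b/cos(b), b)


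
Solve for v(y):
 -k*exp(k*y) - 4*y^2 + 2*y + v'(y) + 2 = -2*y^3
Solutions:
 v(y) = C1 - y^4/2 + 4*y^3/3 - y^2 - 2*y + exp(k*y)


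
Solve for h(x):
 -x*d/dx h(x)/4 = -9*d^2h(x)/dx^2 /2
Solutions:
 h(x) = C1 + C2*erfi(x/6)


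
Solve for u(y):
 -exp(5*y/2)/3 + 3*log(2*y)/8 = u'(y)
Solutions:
 u(y) = C1 + 3*y*log(y)/8 + 3*y*(-1 + log(2))/8 - 2*exp(5*y/2)/15


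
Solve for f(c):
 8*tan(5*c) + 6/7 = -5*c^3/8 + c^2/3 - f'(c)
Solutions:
 f(c) = C1 - 5*c^4/32 + c^3/9 - 6*c/7 + 8*log(cos(5*c))/5


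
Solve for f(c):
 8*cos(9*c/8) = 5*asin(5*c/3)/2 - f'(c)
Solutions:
 f(c) = C1 + 5*c*asin(5*c/3)/2 + sqrt(9 - 25*c^2)/2 - 64*sin(9*c/8)/9


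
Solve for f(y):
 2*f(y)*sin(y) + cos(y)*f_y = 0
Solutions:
 f(y) = C1*cos(y)^2


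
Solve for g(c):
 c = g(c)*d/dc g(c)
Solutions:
 g(c) = -sqrt(C1 + c^2)
 g(c) = sqrt(C1 + c^2)


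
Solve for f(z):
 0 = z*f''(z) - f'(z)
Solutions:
 f(z) = C1 + C2*z^2


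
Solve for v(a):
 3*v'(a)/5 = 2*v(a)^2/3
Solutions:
 v(a) = -9/(C1 + 10*a)


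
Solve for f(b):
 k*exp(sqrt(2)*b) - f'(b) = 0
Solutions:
 f(b) = C1 + sqrt(2)*k*exp(sqrt(2)*b)/2


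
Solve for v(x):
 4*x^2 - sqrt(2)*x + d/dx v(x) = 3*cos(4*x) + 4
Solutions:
 v(x) = C1 - 4*x^3/3 + sqrt(2)*x^2/2 + 4*x + 3*sin(4*x)/4


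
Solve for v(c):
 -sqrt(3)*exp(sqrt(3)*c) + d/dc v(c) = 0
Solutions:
 v(c) = C1 + exp(sqrt(3)*c)


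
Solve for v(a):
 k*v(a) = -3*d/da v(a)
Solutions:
 v(a) = C1*exp(-a*k/3)


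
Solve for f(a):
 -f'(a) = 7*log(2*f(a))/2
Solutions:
 2*Integral(1/(log(_y) + log(2)), (_y, f(a)))/7 = C1 - a


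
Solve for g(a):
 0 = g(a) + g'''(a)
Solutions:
 g(a) = C3*exp(-a) + (C1*sin(sqrt(3)*a/2) + C2*cos(sqrt(3)*a/2))*exp(a/2)


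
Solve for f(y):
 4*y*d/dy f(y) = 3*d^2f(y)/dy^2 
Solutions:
 f(y) = C1 + C2*erfi(sqrt(6)*y/3)


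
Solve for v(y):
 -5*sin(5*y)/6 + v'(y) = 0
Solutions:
 v(y) = C1 - cos(5*y)/6


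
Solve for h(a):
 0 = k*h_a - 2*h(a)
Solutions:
 h(a) = C1*exp(2*a/k)


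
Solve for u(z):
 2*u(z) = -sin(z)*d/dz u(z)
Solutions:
 u(z) = C1*(cos(z) + 1)/(cos(z) - 1)


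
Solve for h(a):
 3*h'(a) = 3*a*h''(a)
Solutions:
 h(a) = C1 + C2*a^2


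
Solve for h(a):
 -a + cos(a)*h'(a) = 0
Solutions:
 h(a) = C1 + Integral(a/cos(a), a)


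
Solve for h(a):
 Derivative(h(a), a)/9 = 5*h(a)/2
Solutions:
 h(a) = C1*exp(45*a/2)


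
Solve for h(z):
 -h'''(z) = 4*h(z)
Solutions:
 h(z) = C3*exp(-2^(2/3)*z) + (C1*sin(2^(2/3)*sqrt(3)*z/2) + C2*cos(2^(2/3)*sqrt(3)*z/2))*exp(2^(2/3)*z/2)


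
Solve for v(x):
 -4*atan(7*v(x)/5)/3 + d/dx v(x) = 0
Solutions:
 Integral(1/atan(7*_y/5), (_y, v(x))) = C1 + 4*x/3


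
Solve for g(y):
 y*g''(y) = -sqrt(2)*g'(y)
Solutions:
 g(y) = C1 + C2*y^(1 - sqrt(2))


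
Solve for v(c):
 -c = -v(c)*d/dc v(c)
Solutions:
 v(c) = -sqrt(C1 + c^2)
 v(c) = sqrt(C1 + c^2)


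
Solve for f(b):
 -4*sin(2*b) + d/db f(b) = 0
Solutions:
 f(b) = C1 - 2*cos(2*b)


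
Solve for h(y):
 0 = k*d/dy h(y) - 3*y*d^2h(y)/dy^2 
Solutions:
 h(y) = C1 + y^(re(k)/3 + 1)*(C2*sin(log(y)*Abs(im(k))/3) + C3*cos(log(y)*im(k)/3))


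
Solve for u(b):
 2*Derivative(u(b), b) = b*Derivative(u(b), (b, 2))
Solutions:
 u(b) = C1 + C2*b^3


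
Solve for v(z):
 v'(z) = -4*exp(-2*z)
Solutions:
 v(z) = C1 + 2*exp(-2*z)


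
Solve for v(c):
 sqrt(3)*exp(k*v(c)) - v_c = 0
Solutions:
 v(c) = Piecewise((log(-1/(C1*k + sqrt(3)*c*k))/k, Ne(k, 0)), (nan, True))
 v(c) = Piecewise((C1 + sqrt(3)*c, Eq(k, 0)), (nan, True))


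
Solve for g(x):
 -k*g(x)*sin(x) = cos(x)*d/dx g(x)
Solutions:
 g(x) = C1*exp(k*log(cos(x)))


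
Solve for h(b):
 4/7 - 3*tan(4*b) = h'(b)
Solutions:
 h(b) = C1 + 4*b/7 + 3*log(cos(4*b))/4


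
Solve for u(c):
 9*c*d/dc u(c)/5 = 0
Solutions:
 u(c) = C1


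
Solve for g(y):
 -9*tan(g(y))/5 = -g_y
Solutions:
 g(y) = pi - asin(C1*exp(9*y/5))
 g(y) = asin(C1*exp(9*y/5))


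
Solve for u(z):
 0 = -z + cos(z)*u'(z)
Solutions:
 u(z) = C1 + Integral(z/cos(z), z)


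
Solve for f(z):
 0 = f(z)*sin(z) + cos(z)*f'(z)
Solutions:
 f(z) = C1*cos(z)


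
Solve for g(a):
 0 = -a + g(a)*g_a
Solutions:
 g(a) = -sqrt(C1 + a^2)
 g(a) = sqrt(C1 + a^2)


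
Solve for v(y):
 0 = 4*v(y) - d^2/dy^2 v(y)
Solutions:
 v(y) = C1*exp(-2*y) + C2*exp(2*y)


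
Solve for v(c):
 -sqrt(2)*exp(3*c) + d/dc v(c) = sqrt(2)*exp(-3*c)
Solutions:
 v(c) = C1 + 2*sqrt(2)*sinh(3*c)/3


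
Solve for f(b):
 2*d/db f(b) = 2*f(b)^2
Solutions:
 f(b) = -1/(C1 + b)


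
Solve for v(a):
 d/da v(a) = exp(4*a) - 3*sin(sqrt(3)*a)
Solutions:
 v(a) = C1 + exp(4*a)/4 + sqrt(3)*cos(sqrt(3)*a)


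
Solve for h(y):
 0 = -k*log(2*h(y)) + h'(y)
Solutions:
 Integral(1/(log(_y) + log(2)), (_y, h(y))) = C1 + k*y


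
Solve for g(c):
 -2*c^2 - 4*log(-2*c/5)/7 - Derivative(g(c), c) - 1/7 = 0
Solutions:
 g(c) = C1 - 2*c^3/3 - 4*c*log(-c)/7 + c*(-4*log(2) + 3 + 4*log(5))/7


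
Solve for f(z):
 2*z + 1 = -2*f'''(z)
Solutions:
 f(z) = C1 + C2*z + C3*z^2 - z^4/24 - z^3/12


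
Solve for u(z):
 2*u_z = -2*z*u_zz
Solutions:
 u(z) = C1 + C2*log(z)


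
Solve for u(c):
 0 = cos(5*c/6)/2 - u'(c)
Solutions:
 u(c) = C1 + 3*sin(5*c/6)/5


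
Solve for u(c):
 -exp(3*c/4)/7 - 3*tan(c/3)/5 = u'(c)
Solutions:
 u(c) = C1 - 4*exp(3*c/4)/21 + 9*log(cos(c/3))/5


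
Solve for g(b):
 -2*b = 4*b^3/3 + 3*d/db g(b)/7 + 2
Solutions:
 g(b) = C1 - 7*b^4/9 - 7*b^2/3 - 14*b/3


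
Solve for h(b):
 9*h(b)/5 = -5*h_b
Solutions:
 h(b) = C1*exp(-9*b/25)


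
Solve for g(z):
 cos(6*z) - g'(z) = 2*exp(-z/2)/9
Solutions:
 g(z) = C1 + sin(6*z)/6 + 4*exp(-z/2)/9


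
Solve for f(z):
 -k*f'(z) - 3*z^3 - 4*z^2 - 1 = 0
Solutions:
 f(z) = C1 - 3*z^4/(4*k) - 4*z^3/(3*k) - z/k


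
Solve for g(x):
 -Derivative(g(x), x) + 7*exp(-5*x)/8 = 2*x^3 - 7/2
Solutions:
 g(x) = C1 - x^4/2 + 7*x/2 - 7*exp(-5*x)/40


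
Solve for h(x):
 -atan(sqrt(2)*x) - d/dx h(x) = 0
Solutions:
 h(x) = C1 - x*atan(sqrt(2)*x) + sqrt(2)*log(2*x^2 + 1)/4


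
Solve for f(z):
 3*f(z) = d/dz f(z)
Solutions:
 f(z) = C1*exp(3*z)


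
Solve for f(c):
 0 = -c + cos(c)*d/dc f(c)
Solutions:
 f(c) = C1 + Integral(c/cos(c), c)


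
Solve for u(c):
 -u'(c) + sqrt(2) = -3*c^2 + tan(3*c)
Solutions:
 u(c) = C1 + c^3 + sqrt(2)*c + log(cos(3*c))/3


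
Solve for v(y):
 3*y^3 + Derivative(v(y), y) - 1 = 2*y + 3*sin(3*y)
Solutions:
 v(y) = C1 - 3*y^4/4 + y^2 + y - cos(3*y)


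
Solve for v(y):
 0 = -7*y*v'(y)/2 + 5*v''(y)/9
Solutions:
 v(y) = C1 + C2*erfi(3*sqrt(35)*y/10)


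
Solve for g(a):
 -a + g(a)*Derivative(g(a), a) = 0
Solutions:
 g(a) = -sqrt(C1 + a^2)
 g(a) = sqrt(C1 + a^2)


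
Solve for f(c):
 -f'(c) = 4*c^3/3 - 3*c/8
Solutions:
 f(c) = C1 - c^4/3 + 3*c^2/16


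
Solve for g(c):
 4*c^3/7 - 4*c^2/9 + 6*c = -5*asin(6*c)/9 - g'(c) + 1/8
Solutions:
 g(c) = C1 - c^4/7 + 4*c^3/27 - 3*c^2 - 5*c*asin(6*c)/9 + c/8 - 5*sqrt(1 - 36*c^2)/54


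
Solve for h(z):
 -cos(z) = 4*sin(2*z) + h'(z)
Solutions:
 h(z) = C1 - 4*sin(z)^2 - sin(z)


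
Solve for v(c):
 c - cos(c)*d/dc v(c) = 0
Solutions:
 v(c) = C1 + Integral(c/cos(c), c)


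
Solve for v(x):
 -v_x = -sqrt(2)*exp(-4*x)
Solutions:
 v(x) = C1 - sqrt(2)*exp(-4*x)/4


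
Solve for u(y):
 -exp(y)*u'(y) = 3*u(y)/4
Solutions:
 u(y) = C1*exp(3*exp(-y)/4)


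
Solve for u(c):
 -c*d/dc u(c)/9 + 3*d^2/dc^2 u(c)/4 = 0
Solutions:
 u(c) = C1 + C2*erfi(sqrt(6)*c/9)


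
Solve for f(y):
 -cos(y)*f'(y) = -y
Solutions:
 f(y) = C1 + Integral(y/cos(y), y)


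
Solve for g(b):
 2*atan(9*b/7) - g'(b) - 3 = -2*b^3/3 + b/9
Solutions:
 g(b) = C1 + b^4/6 - b^2/18 + 2*b*atan(9*b/7) - 3*b - 7*log(81*b^2 + 49)/9


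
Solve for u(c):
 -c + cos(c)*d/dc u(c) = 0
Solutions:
 u(c) = C1 + Integral(c/cos(c), c)


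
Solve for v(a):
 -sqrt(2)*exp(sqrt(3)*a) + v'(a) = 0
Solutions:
 v(a) = C1 + sqrt(6)*exp(sqrt(3)*a)/3


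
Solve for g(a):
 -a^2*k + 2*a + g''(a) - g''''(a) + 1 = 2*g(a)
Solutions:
 g(a) = -a^2*k/2 + a - k/2 + (C1*sin(2^(1/4)*a*sin(atan(sqrt(7))/2)) + C2*cos(2^(1/4)*a*sin(atan(sqrt(7))/2)))*exp(-2^(1/4)*a*cos(atan(sqrt(7))/2)) + (C3*sin(2^(1/4)*a*sin(atan(sqrt(7))/2)) + C4*cos(2^(1/4)*a*sin(atan(sqrt(7))/2)))*exp(2^(1/4)*a*cos(atan(sqrt(7))/2)) + 1/2


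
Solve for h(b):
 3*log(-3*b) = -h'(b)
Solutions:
 h(b) = C1 - 3*b*log(-b) + 3*b*(1 - log(3))


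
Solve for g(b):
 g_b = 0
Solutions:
 g(b) = C1


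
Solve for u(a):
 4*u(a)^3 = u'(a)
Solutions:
 u(a) = -sqrt(2)*sqrt(-1/(C1 + 4*a))/2
 u(a) = sqrt(2)*sqrt(-1/(C1 + 4*a))/2


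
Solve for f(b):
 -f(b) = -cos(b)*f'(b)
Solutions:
 f(b) = C1*sqrt(sin(b) + 1)/sqrt(sin(b) - 1)


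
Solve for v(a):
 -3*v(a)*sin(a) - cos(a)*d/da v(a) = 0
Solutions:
 v(a) = C1*cos(a)^3


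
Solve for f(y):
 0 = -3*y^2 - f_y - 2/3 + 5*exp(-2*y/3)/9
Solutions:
 f(y) = C1 - y^3 - 2*y/3 - 5*exp(-2*y/3)/6


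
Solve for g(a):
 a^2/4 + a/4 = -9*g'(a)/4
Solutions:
 g(a) = C1 - a^3/27 - a^2/18


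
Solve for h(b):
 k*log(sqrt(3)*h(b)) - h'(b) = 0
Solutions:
 Integral(1/(2*log(_y) + log(3)), (_y, h(b))) = C1 + b*k/2


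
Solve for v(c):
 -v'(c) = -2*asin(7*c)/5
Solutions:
 v(c) = C1 + 2*c*asin(7*c)/5 + 2*sqrt(1 - 49*c^2)/35


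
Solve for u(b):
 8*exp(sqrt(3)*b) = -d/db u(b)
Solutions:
 u(b) = C1 - 8*sqrt(3)*exp(sqrt(3)*b)/3


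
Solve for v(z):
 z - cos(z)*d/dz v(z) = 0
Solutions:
 v(z) = C1 + Integral(z/cos(z), z)


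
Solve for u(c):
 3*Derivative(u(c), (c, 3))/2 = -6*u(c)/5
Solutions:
 u(c) = C3*exp(-10^(2/3)*c/5) + (C1*sin(10^(2/3)*sqrt(3)*c/10) + C2*cos(10^(2/3)*sqrt(3)*c/10))*exp(10^(2/3)*c/10)


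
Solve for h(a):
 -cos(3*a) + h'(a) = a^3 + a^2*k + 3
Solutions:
 h(a) = C1 + a^4/4 + a^3*k/3 + 3*a + sin(3*a)/3


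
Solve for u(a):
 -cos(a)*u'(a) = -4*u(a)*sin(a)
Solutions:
 u(a) = C1/cos(a)^4


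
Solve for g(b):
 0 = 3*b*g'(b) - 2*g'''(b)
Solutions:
 g(b) = C1 + Integral(C2*airyai(2^(2/3)*3^(1/3)*b/2) + C3*airybi(2^(2/3)*3^(1/3)*b/2), b)


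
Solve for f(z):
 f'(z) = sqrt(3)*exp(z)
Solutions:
 f(z) = C1 + sqrt(3)*exp(z)


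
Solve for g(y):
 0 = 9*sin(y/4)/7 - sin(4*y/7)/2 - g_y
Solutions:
 g(y) = C1 - 36*cos(y/4)/7 + 7*cos(4*y/7)/8


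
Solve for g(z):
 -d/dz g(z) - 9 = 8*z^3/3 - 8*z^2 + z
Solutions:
 g(z) = C1 - 2*z^4/3 + 8*z^3/3 - z^2/2 - 9*z


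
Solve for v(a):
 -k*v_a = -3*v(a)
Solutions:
 v(a) = C1*exp(3*a/k)


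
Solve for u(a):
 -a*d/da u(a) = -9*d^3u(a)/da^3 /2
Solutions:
 u(a) = C1 + Integral(C2*airyai(6^(1/3)*a/3) + C3*airybi(6^(1/3)*a/3), a)


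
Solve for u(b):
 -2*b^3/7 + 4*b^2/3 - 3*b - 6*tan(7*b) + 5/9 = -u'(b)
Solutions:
 u(b) = C1 + b^4/14 - 4*b^3/9 + 3*b^2/2 - 5*b/9 - 6*log(cos(7*b))/7


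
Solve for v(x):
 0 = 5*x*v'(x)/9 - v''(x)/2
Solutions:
 v(x) = C1 + C2*erfi(sqrt(5)*x/3)


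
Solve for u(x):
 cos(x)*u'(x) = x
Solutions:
 u(x) = C1 + Integral(x/cos(x), x)


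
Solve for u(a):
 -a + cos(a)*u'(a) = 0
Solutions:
 u(a) = C1 + Integral(a/cos(a), a)


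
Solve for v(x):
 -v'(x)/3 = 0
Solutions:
 v(x) = C1


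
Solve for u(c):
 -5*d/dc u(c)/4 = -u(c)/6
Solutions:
 u(c) = C1*exp(2*c/15)


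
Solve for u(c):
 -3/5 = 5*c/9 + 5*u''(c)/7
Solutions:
 u(c) = C1 + C2*c - 7*c^3/54 - 21*c^2/50


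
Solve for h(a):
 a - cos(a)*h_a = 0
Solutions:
 h(a) = C1 + Integral(a/cos(a), a)


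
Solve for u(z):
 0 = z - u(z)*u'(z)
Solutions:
 u(z) = -sqrt(C1 + z^2)
 u(z) = sqrt(C1 + z^2)


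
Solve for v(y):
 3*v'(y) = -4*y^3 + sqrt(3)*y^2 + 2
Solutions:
 v(y) = C1 - y^4/3 + sqrt(3)*y^3/9 + 2*y/3


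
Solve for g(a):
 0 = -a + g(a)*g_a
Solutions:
 g(a) = -sqrt(C1 + a^2)
 g(a) = sqrt(C1 + a^2)


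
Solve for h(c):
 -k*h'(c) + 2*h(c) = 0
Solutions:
 h(c) = C1*exp(2*c/k)


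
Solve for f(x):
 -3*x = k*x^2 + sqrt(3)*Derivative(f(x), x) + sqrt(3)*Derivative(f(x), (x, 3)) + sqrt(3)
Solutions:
 f(x) = C1 + C2*sin(x) + C3*cos(x) - sqrt(3)*k*x^3/9 + 2*sqrt(3)*k*x/3 - sqrt(3)*x^2/2 - x


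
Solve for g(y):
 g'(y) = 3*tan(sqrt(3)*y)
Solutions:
 g(y) = C1 - sqrt(3)*log(cos(sqrt(3)*y))


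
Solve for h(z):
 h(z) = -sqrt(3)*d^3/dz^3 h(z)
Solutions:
 h(z) = C3*exp(-3^(5/6)*z/3) + (C1*sin(3^(1/3)*z/2) + C2*cos(3^(1/3)*z/2))*exp(3^(5/6)*z/6)


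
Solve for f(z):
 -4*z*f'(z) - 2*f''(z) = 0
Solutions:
 f(z) = C1 + C2*erf(z)


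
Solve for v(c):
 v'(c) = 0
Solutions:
 v(c) = C1


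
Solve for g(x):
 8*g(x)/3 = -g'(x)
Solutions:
 g(x) = C1*exp(-8*x/3)


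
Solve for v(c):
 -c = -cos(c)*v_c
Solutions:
 v(c) = C1 + Integral(c/cos(c), c)


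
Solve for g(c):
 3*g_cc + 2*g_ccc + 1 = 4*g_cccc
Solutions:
 g(c) = C1 + C2*c + C3*exp(c*(1 - sqrt(13))/4) + C4*exp(c*(1 + sqrt(13))/4) - c^2/6


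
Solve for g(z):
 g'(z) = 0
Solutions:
 g(z) = C1


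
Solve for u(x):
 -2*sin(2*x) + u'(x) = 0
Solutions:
 u(x) = C1 - cos(2*x)


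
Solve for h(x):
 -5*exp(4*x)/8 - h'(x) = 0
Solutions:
 h(x) = C1 - 5*exp(4*x)/32


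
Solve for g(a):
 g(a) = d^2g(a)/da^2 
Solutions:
 g(a) = C1*exp(-a) + C2*exp(a)


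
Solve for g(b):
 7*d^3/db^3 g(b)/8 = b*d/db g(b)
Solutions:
 g(b) = C1 + Integral(C2*airyai(2*7^(2/3)*b/7) + C3*airybi(2*7^(2/3)*b/7), b)


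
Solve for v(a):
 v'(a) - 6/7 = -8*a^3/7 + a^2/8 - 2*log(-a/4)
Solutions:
 v(a) = C1 - 2*a^4/7 + a^3/24 - 2*a*log(-a) + a*(4*log(2) + 20/7)


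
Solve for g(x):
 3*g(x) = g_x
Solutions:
 g(x) = C1*exp(3*x)


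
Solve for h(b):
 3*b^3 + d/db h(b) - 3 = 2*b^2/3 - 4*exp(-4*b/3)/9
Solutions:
 h(b) = C1 - 3*b^4/4 + 2*b^3/9 + 3*b + exp(-4*b/3)/3


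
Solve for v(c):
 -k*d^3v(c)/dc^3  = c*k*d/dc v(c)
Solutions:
 v(c) = C1 + Integral(C2*airyai(-c) + C3*airybi(-c), c)


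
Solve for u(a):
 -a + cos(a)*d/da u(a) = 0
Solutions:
 u(a) = C1 + Integral(a/cos(a), a)


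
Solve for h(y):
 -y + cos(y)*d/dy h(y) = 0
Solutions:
 h(y) = C1 + Integral(y/cos(y), y)


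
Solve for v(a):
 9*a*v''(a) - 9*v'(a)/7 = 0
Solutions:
 v(a) = C1 + C2*a^(8/7)


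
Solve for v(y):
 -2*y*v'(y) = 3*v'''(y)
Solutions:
 v(y) = C1 + Integral(C2*airyai(-2^(1/3)*3^(2/3)*y/3) + C3*airybi(-2^(1/3)*3^(2/3)*y/3), y)


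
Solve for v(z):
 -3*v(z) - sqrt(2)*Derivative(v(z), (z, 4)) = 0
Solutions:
 v(z) = (C1*sin(2^(3/8)*3^(1/4)*z/2) + C2*cos(2^(3/8)*3^(1/4)*z/2))*exp(-2^(3/8)*3^(1/4)*z/2) + (C3*sin(2^(3/8)*3^(1/4)*z/2) + C4*cos(2^(3/8)*3^(1/4)*z/2))*exp(2^(3/8)*3^(1/4)*z/2)


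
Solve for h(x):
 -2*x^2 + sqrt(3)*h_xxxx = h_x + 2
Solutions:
 h(x) = C1 + C4*exp(3^(5/6)*x/3) - 2*x^3/3 - 2*x + (C2*sin(3^(1/3)*x/2) + C3*cos(3^(1/3)*x/2))*exp(-3^(5/6)*x/6)


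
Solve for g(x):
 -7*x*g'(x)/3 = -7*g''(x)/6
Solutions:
 g(x) = C1 + C2*erfi(x)


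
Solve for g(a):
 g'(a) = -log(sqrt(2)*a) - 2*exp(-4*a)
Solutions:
 g(a) = C1 - a*log(a) + a*(1 - log(2)/2) + exp(-4*a)/2


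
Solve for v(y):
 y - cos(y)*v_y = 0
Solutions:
 v(y) = C1 + Integral(y/cos(y), y)


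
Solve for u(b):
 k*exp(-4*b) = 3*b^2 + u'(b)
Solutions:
 u(b) = C1 - b^3 - k*exp(-4*b)/4


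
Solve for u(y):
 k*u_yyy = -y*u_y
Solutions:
 u(y) = C1 + Integral(C2*airyai(y*(-1/k)^(1/3)) + C3*airybi(y*(-1/k)^(1/3)), y)


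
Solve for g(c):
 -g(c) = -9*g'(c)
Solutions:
 g(c) = C1*exp(c/9)


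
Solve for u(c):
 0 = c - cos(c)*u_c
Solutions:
 u(c) = C1 + Integral(c/cos(c), c)


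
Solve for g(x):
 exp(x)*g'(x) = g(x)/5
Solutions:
 g(x) = C1*exp(-exp(-x)/5)


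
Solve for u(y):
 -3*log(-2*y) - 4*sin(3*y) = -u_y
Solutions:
 u(y) = C1 + 3*y*log(-y) - 3*y + 3*y*log(2) - 4*cos(3*y)/3


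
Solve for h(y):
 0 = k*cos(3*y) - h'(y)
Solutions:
 h(y) = C1 + k*sin(3*y)/3


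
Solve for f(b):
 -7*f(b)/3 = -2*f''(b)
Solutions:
 f(b) = C1*exp(-sqrt(42)*b/6) + C2*exp(sqrt(42)*b/6)


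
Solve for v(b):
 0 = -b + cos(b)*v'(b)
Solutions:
 v(b) = C1 + Integral(b/cos(b), b)
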